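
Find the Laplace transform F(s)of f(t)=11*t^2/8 11/(4*s^3)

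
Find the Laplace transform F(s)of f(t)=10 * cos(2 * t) 10 * s/(s^2 + 4)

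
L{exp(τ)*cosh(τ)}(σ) (σ - 1)/(σ*(σ - 2))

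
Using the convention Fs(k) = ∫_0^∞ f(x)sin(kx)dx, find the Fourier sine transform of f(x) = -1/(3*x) -pi/6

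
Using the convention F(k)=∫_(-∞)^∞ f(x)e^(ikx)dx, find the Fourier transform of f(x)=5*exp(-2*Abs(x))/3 20/(3*(k^2 + 4))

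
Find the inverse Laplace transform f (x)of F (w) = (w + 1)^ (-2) x * exp (-x)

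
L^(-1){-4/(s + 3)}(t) -4 * exp(-3 * t)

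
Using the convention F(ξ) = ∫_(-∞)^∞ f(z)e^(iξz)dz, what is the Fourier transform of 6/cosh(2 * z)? 3 * pi/cosh(pi * ξ/4)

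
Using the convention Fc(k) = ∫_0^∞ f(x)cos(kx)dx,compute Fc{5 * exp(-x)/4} 5/(4 * (k^2 + 1))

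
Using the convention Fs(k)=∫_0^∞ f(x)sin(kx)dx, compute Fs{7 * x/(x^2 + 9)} 7 * pi * exp(-3 * k)/2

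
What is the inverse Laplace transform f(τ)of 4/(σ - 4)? 4 * exp(4 * τ)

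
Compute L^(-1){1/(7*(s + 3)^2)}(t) t*exp(-3*t)/7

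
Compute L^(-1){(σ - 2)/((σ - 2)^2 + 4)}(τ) exp(2 * τ) * cos(2 * τ)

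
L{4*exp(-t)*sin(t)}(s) 4/((s + 1)^2 + 1)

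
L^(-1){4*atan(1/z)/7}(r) 4*sin(r)/(7*r)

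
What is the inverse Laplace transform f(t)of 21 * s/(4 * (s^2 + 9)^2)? 7 * t * sin(3 * t)/8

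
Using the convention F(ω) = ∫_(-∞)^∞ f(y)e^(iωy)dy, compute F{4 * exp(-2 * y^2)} 2 * sqrt(2) * sqrt(pi) * exp(-ω^2/8)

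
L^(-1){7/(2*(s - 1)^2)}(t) 7*t*exp(t)/2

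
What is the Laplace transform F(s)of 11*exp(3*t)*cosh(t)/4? 11*(s - 3)/(4*((s - 3)^2 - 1))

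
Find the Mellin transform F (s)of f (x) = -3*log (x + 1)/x 3*pi*csc (pi*s)/ (s - 1)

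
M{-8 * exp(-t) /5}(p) -8 * gamma(p) /5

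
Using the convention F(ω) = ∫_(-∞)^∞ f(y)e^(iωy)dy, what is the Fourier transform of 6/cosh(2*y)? 3*pi/cosh(pi*ω/4)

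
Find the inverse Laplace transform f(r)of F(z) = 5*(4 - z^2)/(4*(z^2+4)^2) -5*r*cos(2*r)/4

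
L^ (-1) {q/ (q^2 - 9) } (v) cosh (3*v) 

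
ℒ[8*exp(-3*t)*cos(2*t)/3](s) 8*(s+3)/(3*((s+3)^2+4))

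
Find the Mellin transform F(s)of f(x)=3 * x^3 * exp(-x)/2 3 * gamma(s + 3)/2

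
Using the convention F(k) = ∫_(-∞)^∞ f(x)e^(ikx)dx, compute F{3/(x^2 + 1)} 3*pi*exp(-Abs(k))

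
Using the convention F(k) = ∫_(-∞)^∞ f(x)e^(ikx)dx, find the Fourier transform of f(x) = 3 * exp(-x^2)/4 3 * sqrt(pi) * exp(-k^2/4)/4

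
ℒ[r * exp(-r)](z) (z+1)^(-2)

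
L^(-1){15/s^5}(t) 5 * t^4/8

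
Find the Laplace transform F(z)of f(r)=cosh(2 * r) z/(z^2 - 4)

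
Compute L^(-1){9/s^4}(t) 3 * t^3/2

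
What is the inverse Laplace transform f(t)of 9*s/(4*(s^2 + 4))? 9*cos(2*t)/4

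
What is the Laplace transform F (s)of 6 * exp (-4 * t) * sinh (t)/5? 6/ (5 * ( (s + 4)^2 - 1))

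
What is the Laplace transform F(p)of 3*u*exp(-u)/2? 3/(2*(p + 1)^2)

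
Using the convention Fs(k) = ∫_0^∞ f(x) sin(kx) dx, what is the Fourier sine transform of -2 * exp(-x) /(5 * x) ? -2 * atan(k) /5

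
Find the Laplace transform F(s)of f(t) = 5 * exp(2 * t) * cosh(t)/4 5 * (s - 2)/(4 * ((s - 2)^2 - 1))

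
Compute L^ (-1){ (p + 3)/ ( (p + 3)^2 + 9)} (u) exp (-3*u)*cos (3*u)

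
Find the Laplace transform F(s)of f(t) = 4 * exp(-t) 4/(s + 1)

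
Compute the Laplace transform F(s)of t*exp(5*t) (s - 5)^(-2)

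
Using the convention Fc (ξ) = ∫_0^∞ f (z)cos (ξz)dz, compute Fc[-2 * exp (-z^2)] -sqrt (pi) * exp (-ξ^2/4)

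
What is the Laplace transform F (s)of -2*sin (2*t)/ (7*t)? -2*atan (2/s)/7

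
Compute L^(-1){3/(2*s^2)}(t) 3*t/2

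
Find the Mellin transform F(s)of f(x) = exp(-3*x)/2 gamma(s)/(2*3^s)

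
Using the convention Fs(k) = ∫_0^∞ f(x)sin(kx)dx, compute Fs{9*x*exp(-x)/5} 18*k/(5*(k^2 + 1)^2)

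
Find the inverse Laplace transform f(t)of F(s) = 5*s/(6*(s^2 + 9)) 5*cos(3*t)/6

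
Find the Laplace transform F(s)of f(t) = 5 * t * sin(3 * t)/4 15 * s/(2 * (s^2 + 9)^2)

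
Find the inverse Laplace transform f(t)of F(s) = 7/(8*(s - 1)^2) 7*t*exp(t)/8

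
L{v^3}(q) 6/q^4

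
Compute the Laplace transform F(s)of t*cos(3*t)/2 (s^2-9)/(2*(s^2 + 9)^2)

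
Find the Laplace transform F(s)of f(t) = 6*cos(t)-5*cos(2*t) 6*s/(s^2 + 1)-5*s/(s^2 + 4)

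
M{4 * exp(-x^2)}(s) 2 * gamma(s/2)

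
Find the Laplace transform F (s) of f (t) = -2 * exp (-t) -2/ (s + 1) 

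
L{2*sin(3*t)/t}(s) 2*atan(3/s)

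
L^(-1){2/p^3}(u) u^2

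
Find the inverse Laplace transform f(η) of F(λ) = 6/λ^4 η^3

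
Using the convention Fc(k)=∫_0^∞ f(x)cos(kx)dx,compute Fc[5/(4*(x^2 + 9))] 5*pi*exp(-3*k)/24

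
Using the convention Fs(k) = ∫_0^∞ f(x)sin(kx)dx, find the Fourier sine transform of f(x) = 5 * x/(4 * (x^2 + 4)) 5 * pi * exp(-2 * k)/8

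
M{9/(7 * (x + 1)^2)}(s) -9 * pi * (s - 1)/(7 * sin(pi * s))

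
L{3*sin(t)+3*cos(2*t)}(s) 3*s/(s^2+4)+3/(s^2+1)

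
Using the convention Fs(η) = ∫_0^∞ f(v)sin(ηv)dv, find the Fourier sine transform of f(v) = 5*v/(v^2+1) 5*pi*exp(-η)/2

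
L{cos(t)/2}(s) s/(2 * (s^2+1))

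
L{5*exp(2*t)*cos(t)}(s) 5*(s - 2)/((s - 2)^2 + 1)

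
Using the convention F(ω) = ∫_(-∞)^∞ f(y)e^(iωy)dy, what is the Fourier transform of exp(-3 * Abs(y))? 6/(ω^2 + 9)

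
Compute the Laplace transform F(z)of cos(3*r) z/(z^2 + 9)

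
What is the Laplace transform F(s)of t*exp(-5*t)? (s+5)^(-2)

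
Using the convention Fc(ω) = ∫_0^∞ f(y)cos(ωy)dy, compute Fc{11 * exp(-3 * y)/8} 33/(8 * (ω^2 + 9))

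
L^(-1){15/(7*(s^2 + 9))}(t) 5*sin(3*t)/7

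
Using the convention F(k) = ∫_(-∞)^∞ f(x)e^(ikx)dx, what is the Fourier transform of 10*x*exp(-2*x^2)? 5*sqrt(2)*I*sqrt(pi)*k*exp(-k^2/8)/4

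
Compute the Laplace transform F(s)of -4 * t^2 -8/s^3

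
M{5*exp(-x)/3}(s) 5*gamma(s)/3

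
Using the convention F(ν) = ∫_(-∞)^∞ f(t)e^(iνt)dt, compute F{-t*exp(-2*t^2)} -sqrt(2)*I*sqrt(pi)*ν*exp(-ν^2/8)/8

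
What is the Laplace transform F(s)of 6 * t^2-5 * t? 12/s^3-5/s^2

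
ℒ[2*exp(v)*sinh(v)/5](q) 2/(5*q*(q - 2))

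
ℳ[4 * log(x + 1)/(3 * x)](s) -4 * pi * csc(pi * s)/(3 * s - 3)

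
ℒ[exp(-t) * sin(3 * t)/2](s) 3/(2 * ((s+1)^2+9))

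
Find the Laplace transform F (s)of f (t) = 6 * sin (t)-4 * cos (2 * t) 6/ (s^2 + 1)-4 * s/ (s^2 + 4)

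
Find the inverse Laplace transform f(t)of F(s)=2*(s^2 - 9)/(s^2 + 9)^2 2*t*cos(3*t)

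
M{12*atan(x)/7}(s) -6*pi*sec(pi*s/2)/(7*s)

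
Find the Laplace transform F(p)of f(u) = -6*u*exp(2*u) -6/(p - 2)^2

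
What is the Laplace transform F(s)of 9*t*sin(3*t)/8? 27*s/(4*(s^2 + 9)^2)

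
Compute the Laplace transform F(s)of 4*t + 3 4/s^2 + 3/s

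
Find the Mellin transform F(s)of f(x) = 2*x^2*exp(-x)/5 2*gamma(s + 2)/5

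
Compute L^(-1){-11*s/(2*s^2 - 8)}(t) -11*cosh(2*t)/2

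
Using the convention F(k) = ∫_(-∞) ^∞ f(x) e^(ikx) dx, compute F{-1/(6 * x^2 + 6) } -pi * exp(-Abs(k) ) /6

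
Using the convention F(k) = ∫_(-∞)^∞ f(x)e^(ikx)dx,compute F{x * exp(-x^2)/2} I * sqrt(pi) * k * exp(-k^2/4)/4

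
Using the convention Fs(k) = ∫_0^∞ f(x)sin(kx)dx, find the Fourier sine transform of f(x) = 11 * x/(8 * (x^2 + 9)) 11 * pi * exp(-3 * k)/16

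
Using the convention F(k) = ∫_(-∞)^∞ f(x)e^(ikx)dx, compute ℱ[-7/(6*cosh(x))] -7*pi/(6*cosh(pi*k/2))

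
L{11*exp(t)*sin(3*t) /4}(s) 33/(4*((s - 1) ^2 + 9) ) 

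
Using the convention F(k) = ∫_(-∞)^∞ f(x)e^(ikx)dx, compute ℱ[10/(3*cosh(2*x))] 5*pi/(3*cosh(pi*k/4))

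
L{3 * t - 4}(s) 3/s^2-4/s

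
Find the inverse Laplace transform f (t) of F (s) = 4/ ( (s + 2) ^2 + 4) 2 * exp (-2 * t) * sin (2 * t) 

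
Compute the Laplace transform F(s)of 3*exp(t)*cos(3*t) 3*(s - 1)/((s - 1)^2 + 9)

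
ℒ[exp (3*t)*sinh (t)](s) 1/ ( (s - 3)^2 - 1)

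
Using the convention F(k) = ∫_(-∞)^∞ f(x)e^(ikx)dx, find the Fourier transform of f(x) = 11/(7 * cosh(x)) 11 * pi/(7 * cosh(pi * k/2))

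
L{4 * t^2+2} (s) 8/s^3+2/s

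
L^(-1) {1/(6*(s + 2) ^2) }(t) t*exp(-2*t) /6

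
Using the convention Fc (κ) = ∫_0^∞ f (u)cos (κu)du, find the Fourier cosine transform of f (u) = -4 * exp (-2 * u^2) -sqrt (2) * sqrt (pi) * exp (-κ^2/8)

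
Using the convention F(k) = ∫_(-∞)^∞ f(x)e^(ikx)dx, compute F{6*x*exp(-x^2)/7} 3*I*sqrt(pi)*k*exp(-k^2/4)/7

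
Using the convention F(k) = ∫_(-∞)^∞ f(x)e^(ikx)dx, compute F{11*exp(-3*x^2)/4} 11*sqrt(3)*sqrt(pi)*exp(-k^2/12)/12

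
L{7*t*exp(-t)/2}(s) 7/(2*(s+1)^2)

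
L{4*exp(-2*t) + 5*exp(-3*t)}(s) 5/(s + 3) + 4/(s + 2)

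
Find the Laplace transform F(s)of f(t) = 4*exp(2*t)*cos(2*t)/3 4*(s - 2)/(3*((s - 2)^2 + 4))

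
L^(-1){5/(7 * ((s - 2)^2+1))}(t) 5 * exp(2 * t) * sin(t)/7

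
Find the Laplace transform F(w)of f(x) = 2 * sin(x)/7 2/(7 * (w^2+1))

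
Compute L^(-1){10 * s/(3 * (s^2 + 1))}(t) 10 * cos(t)/3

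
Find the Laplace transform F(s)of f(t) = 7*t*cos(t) 7*(s^2 - 1)/(s^2 + 1)^2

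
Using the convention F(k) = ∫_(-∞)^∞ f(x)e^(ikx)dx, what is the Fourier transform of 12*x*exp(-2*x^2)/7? 3*sqrt(2)*I*sqrt(pi)*k*exp(-k^2/8)/14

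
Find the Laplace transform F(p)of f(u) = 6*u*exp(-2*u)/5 6/(5*(p + 2)^2)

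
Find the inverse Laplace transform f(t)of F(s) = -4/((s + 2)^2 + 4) -2*exp(-2*t)*sin(2*t)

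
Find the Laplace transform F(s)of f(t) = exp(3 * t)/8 1/(8 * (s - 3))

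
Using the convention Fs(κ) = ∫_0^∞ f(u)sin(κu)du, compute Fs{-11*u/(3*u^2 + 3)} -11*pi*exp(-κ)/6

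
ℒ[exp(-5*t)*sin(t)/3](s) 1/(3*((s + 5)^2 + 1))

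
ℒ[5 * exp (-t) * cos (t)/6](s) 5 * (s + 1)/ (6 * ( (s + 1)^2 + 1))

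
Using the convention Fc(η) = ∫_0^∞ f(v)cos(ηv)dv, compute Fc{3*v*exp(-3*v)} 3*(9 - η^2)/(η^2 + 9)^2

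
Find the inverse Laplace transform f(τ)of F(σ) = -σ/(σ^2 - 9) -cosh(3 * τ)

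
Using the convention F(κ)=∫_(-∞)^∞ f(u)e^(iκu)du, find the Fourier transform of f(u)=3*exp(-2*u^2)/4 3*sqrt(2)*sqrt(pi)*exp(-κ^2/8)/8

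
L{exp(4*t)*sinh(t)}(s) 1/((s - 4)^2 - 1)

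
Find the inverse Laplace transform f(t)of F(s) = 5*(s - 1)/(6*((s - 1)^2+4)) 5*exp(t)*cos(2*t)/6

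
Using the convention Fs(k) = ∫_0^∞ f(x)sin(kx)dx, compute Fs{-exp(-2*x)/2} -k/(2*k^2 + 8)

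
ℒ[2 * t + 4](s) 2/s^2 + 4/s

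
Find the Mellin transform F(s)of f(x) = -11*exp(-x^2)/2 -11*gamma(s/2)/4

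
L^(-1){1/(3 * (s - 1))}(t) exp(t)/3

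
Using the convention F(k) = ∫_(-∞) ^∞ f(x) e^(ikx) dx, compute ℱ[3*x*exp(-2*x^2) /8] 3*sqrt(2)*I*sqrt(pi)*k*exp(-k^2/8) /64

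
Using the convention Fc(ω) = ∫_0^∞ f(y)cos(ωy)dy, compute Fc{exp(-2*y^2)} sqrt(2)*sqrt(pi)*exp(-ω^2/8)/4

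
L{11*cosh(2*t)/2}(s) 11*s/(2*(s^2 - 4))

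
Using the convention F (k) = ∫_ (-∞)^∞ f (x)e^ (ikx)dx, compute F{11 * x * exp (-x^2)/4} 11 * I * sqrt (pi) * k * exp (-k^2/4)/8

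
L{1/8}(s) 1/(8*s)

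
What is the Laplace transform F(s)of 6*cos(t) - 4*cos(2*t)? 6*s/(s^2 + 1) - 4*s/(s^2 + 4)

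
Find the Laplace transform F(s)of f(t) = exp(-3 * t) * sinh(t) 1/((s + 3)^2 - 1)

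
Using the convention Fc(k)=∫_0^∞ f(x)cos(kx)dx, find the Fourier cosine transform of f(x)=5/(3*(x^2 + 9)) 5*pi*exp(-3*k)/18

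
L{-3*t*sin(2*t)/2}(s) -6*s/(s^2 + 4)^2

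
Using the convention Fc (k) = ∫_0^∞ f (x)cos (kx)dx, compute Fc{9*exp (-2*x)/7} 18/ (7*(k^2 + 4))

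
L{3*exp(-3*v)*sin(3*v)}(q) 9/((q + 3)^2 + 9)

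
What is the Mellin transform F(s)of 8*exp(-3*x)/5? 8*gamma(s)/(5*3^s)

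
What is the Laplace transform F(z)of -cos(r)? -z/(z^2 + 1)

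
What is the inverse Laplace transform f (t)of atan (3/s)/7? sin (3*t)/ (7*t)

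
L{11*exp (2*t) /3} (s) 11/ (3*(s - 2) ) 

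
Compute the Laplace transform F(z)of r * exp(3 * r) (z - 3)^(-2)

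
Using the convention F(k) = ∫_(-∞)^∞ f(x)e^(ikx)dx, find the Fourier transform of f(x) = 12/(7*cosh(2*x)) 6*pi/(7*cosh(pi*k/4))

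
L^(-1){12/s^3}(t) 6*t^2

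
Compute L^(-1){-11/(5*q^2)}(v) -11*v/5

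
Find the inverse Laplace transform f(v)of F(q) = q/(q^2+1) cos(v)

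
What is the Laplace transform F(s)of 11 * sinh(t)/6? 11/(6 * (s^2 - 1))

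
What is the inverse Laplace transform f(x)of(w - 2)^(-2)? x*exp(2*x)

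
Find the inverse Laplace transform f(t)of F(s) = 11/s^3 11*t^2/2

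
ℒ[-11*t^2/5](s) -22/(5*s^3)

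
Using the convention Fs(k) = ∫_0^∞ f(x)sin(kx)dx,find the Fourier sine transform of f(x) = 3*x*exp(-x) 6*k/(k^2 + 1)^2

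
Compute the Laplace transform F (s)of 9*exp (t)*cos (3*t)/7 9*(s - 1)/ (7*( (s - 1)^2 + 9))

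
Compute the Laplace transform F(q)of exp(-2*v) 1/(q + 2)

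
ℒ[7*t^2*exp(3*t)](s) 14/(s - 3)^3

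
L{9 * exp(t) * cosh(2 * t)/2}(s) 9 * (s - 1)/(2 * ((s - 1)^2 - 4))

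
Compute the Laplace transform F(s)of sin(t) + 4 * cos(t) 1/(s^2 + 1) + 4 * s/(s^2 + 1)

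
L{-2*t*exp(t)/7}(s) -2/(7*(s - 1)^2)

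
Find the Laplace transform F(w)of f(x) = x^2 2/w^3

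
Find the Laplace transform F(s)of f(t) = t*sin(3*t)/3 2*s/(s^2 + 9)^2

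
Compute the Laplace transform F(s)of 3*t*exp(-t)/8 3/(8*(s + 1)^2)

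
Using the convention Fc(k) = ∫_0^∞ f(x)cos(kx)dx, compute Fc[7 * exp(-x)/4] 7/(4 * (k^2 + 1))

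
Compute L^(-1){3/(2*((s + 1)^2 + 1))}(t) 3*exp(-t)*sin(t)/2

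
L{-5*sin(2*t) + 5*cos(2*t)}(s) 5*s/(s^2 + 4) - 10/(s^2 + 4)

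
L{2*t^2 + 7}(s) 7/s + 4/s^3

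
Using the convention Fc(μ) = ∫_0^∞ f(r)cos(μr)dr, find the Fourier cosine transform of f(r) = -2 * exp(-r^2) -sqrt(pi) * exp(-μ^2/4)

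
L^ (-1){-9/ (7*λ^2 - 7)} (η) -9*sinh (η)/7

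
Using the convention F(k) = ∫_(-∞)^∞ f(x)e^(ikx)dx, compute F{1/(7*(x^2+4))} pi*exp(-2*Abs(k))/14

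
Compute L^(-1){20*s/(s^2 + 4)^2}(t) 5*t*sin(2*t)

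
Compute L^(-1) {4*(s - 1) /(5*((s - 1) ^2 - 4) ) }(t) 4*exp(t)*cosh(2*t) /5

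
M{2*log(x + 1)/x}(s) -2*pi*csc(pi*s)/(s - 1)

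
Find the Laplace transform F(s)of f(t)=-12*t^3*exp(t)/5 -72/(5*(s - 1)^4)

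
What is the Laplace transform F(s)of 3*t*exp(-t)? 3/(s + 1)^2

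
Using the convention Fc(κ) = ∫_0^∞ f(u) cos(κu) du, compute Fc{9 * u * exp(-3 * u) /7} 9 * (9 - κ^2) /(7 * (κ^2+9) ^2) 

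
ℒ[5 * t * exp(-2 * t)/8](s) 5/(8 * (s + 2)^2)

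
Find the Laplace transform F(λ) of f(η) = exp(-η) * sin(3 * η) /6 1/(2 * ((λ + 1) ^2 + 9) ) 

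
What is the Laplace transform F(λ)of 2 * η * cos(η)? 2 * (λ^2 - 1)/(λ^2 + 1)^2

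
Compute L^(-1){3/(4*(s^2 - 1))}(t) 3*sinh(t)/4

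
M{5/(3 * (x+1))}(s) 5 * pi * csc(pi * s)/3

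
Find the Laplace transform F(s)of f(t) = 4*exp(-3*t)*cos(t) 4*(s + 3)/((s + 3)^2 + 1)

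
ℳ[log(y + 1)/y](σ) -pi*csc(pi*σ)/(σ - 1)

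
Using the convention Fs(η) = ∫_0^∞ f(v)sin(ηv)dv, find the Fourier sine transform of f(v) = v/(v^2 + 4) pi*exp(-2*η)/2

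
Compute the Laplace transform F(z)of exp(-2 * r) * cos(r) (z + 2)/((z + 2)^2 + 1)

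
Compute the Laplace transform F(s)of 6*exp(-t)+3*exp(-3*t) 6/(s+1)+3/(s+3)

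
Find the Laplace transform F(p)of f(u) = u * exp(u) (p - 1)^(-2)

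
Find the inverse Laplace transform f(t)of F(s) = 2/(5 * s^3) t^2/5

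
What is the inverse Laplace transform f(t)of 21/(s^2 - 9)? 7 * sinh(3 * t)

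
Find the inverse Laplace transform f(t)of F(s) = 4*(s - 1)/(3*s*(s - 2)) 4*exp(t)*cosh(t)/3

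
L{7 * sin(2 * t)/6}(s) 7/(3 * (s^2+4))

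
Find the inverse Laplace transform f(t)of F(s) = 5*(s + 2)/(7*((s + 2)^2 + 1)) 5*exp(-2*t)*cos(t)/7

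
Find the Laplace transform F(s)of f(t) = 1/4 1/(4*s)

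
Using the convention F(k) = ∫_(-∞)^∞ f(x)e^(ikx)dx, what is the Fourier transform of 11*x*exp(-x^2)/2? 11*I*sqrt(pi)*k*exp(-k^2/4)/4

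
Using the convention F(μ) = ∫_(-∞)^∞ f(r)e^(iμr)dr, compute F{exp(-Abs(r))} 2/(μ^2 + 1)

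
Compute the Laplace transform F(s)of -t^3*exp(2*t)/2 -3/(s - 2)^4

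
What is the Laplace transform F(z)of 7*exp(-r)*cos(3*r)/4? 7*(z + 1)/(4*((z + 1)^2 + 9))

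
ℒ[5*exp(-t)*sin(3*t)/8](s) 15/(8*((s + 1)^2 + 9))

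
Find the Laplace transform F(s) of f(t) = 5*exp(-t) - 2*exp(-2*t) 5/(s + 1) - 2/(s + 2) 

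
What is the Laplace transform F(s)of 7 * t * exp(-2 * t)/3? 7/(3 * (s + 2)^2)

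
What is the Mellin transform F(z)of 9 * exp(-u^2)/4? 9 * gamma(z/2)/8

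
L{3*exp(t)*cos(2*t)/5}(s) 3*(s - 1)/(5*((s - 1)^2+4))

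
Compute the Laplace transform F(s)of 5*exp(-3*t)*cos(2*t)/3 5*(s+3)/(3*((s+3)^2+4))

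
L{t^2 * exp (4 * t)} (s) 2/ (s - 4)^3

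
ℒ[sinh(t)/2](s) 1/(2 * (s^2-1))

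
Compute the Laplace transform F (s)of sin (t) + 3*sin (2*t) 1/ (s^2 + 1) + 6/ (s^2 + 4)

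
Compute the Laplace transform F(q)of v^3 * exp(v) 6/(q - 1)^4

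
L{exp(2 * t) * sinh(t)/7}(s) 1/(7 * ((s - 2)^2 - 1))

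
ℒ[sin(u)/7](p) 1/(7 * (p^2 + 1))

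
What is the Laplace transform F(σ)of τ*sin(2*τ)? 4*σ/(σ^2 + 4)^2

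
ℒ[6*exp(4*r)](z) 6/(z - 4)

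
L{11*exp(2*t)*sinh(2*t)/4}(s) 11/(2*s*(s - 4))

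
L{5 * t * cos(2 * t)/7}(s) 5 * (s^2 - 4)/(7 * (s^2 + 4)^2)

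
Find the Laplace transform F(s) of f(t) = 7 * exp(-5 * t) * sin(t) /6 7/(6 * ((s + 5) ^2 + 1) ) 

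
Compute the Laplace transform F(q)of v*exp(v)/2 1/(2*(q - 1)^2)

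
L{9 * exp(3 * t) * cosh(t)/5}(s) 9 * (s - 3)/(5 * ((s - 3)^2-1))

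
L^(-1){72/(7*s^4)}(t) 12*t^3/7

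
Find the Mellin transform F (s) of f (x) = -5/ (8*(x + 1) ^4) 5*pi*(s - 3)*(s - 2)*(s - 1) / (48*sin (pi*s) ) 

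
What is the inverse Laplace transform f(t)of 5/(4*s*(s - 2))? 5*exp(t)*sinh(t)/4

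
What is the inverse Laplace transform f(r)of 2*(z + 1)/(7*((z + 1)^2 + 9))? 2*exp(-r)*cos(3*r)/7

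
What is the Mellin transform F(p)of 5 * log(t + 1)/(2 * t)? -5 * pi * csc(pi * p)/(2 * p - 2)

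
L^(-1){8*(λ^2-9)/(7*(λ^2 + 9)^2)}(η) 8*η*cos(3*η)/7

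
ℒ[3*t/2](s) 3/ (2*s^2)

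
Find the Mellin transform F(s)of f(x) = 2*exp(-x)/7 2*gamma(s)/7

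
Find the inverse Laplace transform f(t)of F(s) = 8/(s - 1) 8*exp(t)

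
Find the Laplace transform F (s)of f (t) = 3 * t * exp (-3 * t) 3/ (s + 3)^2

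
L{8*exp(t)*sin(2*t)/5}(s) 16/(5*((s - 1)^2 + 4))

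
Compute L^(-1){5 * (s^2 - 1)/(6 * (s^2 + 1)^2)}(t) 5 * t * cos(t)/6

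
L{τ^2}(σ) 2/σ^3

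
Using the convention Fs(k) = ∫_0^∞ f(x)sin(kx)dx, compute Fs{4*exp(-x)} 4*k/(k^2 + 1)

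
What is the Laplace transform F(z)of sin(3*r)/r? atan(3/z)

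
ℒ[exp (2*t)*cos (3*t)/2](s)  (s - 2)/ (2*( (s - 2)^2 + 9))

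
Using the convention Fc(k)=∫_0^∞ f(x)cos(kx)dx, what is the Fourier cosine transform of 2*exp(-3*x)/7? 6/(7*(k^2 + 9))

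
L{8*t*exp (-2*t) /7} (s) 8/ (7*(s + 2) ^2) 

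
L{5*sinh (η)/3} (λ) 5/ (3*(λ^2 - 1))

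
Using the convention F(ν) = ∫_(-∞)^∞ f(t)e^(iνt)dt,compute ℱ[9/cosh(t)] 9*pi/cosh(pi*ν/2)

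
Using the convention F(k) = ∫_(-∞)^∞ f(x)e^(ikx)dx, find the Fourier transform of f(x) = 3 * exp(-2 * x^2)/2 3 * sqrt(2) * sqrt(pi) * exp(-k^2/8)/4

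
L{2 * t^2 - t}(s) 4/s^3 - 1/s^2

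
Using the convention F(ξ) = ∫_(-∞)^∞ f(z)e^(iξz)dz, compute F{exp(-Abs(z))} 2/(ξ^2 + 1)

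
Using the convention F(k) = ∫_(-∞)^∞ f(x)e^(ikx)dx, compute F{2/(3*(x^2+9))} 2*pi*exp(-3*Abs(k))/9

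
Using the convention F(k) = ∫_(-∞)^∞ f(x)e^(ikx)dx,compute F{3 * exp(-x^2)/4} 3 * sqrt(pi) * exp(-k^2/4)/4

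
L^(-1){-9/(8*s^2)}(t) -9*t/8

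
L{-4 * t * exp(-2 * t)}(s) -4/(s+2)^2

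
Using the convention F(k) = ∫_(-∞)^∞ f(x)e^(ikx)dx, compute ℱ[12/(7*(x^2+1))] 12*pi*exp(-Abs(k))/7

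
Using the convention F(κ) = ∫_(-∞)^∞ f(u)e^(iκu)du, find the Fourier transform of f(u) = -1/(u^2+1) -pi*exp(-Abs(κ))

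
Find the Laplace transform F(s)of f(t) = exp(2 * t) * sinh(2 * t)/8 1/(4 * s * (s - 4))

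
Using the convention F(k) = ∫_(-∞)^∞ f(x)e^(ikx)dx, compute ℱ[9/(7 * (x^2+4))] 9 * pi * exp(-2 * Abs(k))/14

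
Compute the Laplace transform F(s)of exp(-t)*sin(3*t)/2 3/(2*((s + 1)^2 + 9))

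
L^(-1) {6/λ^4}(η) η^3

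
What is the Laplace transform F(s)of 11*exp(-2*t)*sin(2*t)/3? 22/(3*((s+2)^2+4))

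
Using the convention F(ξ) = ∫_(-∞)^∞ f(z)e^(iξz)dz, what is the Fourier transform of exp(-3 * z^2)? sqrt(3) * sqrt(pi) * exp(-ξ^2/12)/3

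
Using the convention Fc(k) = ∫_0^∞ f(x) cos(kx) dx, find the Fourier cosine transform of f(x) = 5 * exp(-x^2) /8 5 * sqrt(pi) * exp(-k^2/4) /16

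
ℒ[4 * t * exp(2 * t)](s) 4/(s - 2)^2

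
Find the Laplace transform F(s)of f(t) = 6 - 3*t 6/s - 3/s^2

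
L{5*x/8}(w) 5/(8*w^2)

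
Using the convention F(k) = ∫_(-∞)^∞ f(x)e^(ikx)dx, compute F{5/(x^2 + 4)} 5*pi*exp(-2*Abs(k))/2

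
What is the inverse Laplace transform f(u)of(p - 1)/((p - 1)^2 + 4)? exp(u)*cos(2*u)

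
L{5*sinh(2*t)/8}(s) 5/(4*(s^2 - 4))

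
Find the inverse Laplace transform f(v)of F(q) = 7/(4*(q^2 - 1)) 7*sinh(v)/4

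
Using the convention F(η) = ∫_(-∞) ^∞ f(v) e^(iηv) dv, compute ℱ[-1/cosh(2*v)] -pi/(2*cosh(pi*η/4) ) 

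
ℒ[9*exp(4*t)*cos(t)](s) 9*(s - 4)/((s - 4)^2 + 1)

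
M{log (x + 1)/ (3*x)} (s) -pi*csc (pi*s)/ (3*s - 3)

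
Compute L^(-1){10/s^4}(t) 5 * t^3/3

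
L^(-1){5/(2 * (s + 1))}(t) 5 * exp(-t)/2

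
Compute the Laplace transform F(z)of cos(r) z/(z^2 + 1)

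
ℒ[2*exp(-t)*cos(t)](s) 2*(s + 1)/((s + 1)^2 + 1)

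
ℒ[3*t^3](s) 18/s^4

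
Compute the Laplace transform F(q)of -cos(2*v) -q/(q^2 + 4)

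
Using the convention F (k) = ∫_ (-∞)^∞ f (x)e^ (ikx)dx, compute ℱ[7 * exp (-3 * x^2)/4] 7 * sqrt (3) * sqrt (pi) * exp (-k^2/12)/12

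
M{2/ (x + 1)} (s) 2*pi*csc (pi*s)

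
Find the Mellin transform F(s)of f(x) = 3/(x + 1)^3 3*pi*(s - 2)*(s - 1)/(2*sin(pi*s))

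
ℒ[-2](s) -2/s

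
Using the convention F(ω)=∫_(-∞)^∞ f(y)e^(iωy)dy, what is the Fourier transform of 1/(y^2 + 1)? pi * exp(-Abs(ω))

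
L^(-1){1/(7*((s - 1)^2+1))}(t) exp(t)*sin(t)/7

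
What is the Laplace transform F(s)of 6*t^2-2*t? 12/s^3-2/s^2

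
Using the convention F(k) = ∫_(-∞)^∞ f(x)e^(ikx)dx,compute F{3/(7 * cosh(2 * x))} 3 * pi/(14 * cosh(pi * k/4))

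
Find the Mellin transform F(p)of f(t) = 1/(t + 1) pi * csc(pi * p)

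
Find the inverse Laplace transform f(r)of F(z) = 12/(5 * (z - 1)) 12 * exp(r)/5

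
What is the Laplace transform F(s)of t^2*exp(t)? 2/(s - 1)^3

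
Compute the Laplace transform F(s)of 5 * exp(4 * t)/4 5/(4 * (s - 4))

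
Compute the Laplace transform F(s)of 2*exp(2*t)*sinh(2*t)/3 4/(3*s*(s - 4))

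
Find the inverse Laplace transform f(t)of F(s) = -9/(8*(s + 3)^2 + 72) -3*exp(-3*t)*sin(3*t)/8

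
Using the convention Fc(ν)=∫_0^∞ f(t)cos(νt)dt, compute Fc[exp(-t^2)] sqrt(pi)*exp(-ν^2/4)/2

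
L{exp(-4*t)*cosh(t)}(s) (s + 4)/((s + 4)^2 - 1)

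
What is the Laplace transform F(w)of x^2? 2/w^3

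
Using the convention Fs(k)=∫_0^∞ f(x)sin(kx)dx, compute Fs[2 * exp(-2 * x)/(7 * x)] 2 * atan(k/2)/7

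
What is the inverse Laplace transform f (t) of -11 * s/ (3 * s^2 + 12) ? -11 * cos (2 * t) /3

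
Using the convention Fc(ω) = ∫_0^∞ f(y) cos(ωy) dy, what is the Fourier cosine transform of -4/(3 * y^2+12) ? -pi * exp(-2 * ω) /3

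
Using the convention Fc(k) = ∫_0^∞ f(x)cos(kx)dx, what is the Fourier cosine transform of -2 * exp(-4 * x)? -8/(k^2 + 16)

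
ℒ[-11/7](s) -11/(7 * s)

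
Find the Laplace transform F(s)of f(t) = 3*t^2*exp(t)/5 6/(5*(s - 1)^3)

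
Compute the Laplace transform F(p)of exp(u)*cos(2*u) (p - 1)/((p - 1)^2 + 4)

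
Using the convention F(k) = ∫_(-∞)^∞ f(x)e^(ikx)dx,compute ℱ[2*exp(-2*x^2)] sqrt(2)*sqrt(pi)*exp(-k^2/8)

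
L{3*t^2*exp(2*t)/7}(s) 6/(7*(s - 2)^3)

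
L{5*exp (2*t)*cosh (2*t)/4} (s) 5*(s - 2)/ (4*s*(s - 4))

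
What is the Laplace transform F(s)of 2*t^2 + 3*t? 3/s^2 + 4/s^3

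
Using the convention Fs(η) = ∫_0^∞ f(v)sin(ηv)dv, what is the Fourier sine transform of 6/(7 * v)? 3 * pi/7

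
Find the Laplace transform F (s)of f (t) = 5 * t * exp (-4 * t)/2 5/ (2 * (s + 4)^2)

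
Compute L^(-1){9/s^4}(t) 3 * t^3/2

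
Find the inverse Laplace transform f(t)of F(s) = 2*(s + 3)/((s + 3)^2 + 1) 2*exp(-3*t)*cos(t)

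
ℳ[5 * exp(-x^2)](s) 5 * gamma(s/2)/2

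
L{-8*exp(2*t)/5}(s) -8/(5*s - 10)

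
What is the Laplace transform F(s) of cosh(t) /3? s/(3 * (s^2 - 1) ) 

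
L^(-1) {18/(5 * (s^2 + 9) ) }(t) 6 * sin(3 * t) /5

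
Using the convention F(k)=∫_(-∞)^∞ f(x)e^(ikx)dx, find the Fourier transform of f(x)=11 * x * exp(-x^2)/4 11 * I * sqrt(pi) * k * exp(-k^2/4)/8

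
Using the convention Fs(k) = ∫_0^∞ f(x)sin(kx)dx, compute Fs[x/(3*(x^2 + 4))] pi*exp(-2*k)/6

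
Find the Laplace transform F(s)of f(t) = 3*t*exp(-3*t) 3/(s + 3)^2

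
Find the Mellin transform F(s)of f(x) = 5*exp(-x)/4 5*gamma(s)/4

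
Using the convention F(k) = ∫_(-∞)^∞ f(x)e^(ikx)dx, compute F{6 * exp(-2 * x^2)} 3 * sqrt(2) * sqrt(pi) * exp(-k^2/8)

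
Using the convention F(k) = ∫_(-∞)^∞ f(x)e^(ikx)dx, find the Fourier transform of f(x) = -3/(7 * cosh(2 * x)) -3 * pi/(14 * cosh(pi * k/4))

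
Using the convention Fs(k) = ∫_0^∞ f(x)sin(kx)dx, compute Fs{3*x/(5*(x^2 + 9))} 3*pi*exp(-3*k)/10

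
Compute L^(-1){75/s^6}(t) 5 * t^5/8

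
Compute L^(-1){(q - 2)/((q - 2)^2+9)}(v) exp(2 * v) * cos(3 * v)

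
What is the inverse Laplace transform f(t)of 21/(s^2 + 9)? 7 * sin(3 * t)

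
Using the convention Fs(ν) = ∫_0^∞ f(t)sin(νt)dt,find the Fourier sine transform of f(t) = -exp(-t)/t -atan(ν)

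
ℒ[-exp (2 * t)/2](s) -1/ (2 * s - 4)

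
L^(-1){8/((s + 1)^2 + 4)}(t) 4*exp(-t)*sin(2*t)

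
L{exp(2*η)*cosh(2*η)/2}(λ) (λ - 2)/(2*λ*(λ - 4))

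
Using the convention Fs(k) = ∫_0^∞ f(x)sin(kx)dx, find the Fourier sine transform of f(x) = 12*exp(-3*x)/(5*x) 12*atan(k/3)/5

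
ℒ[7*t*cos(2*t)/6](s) 7*(s^2 - 4)/(6*(s^2 + 4)^2)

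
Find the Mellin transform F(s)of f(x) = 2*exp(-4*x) 2^(1 - 2*s)*gamma(s)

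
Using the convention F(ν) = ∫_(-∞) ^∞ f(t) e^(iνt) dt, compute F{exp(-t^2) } sqrt(pi) * exp(-ν^2/4) 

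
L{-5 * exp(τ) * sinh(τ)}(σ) -5/(σ * (σ - 2))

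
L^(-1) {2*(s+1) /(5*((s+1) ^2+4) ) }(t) 2*exp(-t)*cos(2*t) /5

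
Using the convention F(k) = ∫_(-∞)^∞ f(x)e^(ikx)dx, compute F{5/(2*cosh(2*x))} 5*pi/(4*cosh(pi*k/4))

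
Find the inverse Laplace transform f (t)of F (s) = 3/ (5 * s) 3/5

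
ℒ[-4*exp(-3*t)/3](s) -4/(3*s + 9)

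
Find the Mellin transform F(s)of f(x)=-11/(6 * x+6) -11 * pi * csc(pi * s)/6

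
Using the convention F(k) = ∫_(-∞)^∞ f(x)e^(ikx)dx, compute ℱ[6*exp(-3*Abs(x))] 36/(k^2 + 9)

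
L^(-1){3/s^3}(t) 3*t^2/2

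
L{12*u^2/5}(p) 24/(5*p^3)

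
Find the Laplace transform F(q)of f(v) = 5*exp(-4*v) 5/(q + 4)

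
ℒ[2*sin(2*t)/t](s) 2*atan(2/s)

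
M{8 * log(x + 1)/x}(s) -8 * pi * csc(pi * s)/(s - 1)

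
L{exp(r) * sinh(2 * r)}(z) 2/((z - 1)^2 - 4)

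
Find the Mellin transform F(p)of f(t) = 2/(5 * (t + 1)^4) gamma(p) * gamma(4 - p)/15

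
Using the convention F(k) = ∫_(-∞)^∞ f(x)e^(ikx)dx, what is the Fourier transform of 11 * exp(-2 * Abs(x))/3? 44/(3 * (k^2 + 4))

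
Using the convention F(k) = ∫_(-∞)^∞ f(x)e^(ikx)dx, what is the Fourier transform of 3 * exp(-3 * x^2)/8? sqrt(3) * sqrt(pi) * exp(-k^2/12)/8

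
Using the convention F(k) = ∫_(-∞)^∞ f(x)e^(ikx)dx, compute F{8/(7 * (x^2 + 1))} 8 * pi * exp(-Abs(k))/7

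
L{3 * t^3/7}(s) 18/(7 * s^4)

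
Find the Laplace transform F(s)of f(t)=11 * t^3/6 11/s^4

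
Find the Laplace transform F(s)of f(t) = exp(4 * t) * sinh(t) 1/((s - 4)^2-1)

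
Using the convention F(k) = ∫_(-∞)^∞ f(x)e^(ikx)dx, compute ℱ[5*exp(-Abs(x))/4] 5/(2*(k^2 + 1))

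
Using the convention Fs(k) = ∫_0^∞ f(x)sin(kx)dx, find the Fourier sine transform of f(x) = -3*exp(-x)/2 -3*k/(2*k^2 + 2)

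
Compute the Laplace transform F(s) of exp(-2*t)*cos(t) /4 (s+2) /(4*((s+2) ^2+1) ) 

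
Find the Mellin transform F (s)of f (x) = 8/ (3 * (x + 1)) 8 * pi * csc (pi * s)/3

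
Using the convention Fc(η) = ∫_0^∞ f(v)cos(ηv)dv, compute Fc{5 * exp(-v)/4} 5/(4 * (η^2 + 1))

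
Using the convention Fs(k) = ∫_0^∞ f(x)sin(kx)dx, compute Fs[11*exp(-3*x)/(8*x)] 11*atan(k/3)/8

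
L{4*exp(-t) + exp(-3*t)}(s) 1/(s + 3) + 4/(s + 1)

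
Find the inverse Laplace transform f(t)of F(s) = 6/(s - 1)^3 3*t^2*exp(t)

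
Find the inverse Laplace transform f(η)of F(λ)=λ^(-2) η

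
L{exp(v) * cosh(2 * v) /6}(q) (q - 1) /(6 * ((q - 1) ^2 - 4) ) 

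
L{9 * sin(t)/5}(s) 9/(5 * (s^2 + 1))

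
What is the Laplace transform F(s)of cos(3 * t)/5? s/(5 * (s^2 + 9))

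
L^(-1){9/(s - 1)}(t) 9*exp(t)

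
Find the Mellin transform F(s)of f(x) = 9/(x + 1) 9*pi*csc(pi*s)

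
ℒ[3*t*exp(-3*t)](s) 3/(s + 3)^2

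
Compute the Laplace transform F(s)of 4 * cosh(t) 4 * s/(s^2 - 1)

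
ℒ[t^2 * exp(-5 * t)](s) 2/(s + 5)^3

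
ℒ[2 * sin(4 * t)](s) 8/(s^2 + 16)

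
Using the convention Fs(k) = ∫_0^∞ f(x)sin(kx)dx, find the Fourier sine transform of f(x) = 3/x 3 * pi/2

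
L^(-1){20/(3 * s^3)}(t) 10 * t^2/3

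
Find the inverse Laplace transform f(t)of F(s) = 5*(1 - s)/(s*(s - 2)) -5*exp(t)*cosh(t)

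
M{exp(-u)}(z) gamma(z)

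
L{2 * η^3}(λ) 12/λ^4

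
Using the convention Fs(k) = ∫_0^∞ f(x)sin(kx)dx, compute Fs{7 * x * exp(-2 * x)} 28 * k/(k^2+4)^2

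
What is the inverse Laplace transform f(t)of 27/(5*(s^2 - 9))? 9*sinh(3*t)/5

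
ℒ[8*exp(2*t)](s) 8/(s - 2)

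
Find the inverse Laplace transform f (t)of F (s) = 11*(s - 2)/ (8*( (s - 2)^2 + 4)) 11*exp (2*t)*cos (2*t)/8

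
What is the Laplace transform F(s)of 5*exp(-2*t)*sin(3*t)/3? 5/((s + 2)^2 + 9)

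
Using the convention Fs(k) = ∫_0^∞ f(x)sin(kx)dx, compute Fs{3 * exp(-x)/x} 3 * atan(k)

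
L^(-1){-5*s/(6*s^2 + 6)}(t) -5*cos(t)/6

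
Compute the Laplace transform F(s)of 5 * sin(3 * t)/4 15/(4 * (s^2 + 9))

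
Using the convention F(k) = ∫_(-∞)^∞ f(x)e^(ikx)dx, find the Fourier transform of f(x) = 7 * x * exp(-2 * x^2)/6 7 * sqrt(2) * I * sqrt(pi) * k * exp(-k^2/8)/48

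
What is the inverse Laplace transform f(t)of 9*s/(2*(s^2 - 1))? 9*cosh(t)/2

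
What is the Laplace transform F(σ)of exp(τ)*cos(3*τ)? (σ - 1)/((σ - 1)^2 + 9)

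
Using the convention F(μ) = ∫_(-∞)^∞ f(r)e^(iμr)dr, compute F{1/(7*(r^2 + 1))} pi*exp(-Abs(μ))/7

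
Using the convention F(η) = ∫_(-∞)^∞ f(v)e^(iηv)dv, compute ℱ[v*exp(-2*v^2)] sqrt(2)*I*sqrt(pi)*η*exp(-η^2/8)/8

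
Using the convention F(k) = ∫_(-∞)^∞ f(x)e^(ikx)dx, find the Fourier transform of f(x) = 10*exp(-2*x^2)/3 5*sqrt(2)*sqrt(pi)*exp(-k^2/8)/3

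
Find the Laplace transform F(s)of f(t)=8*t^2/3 16/(3*s^3)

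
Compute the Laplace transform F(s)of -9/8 -9/(8 * s)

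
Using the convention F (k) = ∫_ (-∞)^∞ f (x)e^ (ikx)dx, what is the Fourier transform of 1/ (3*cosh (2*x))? pi/ (6*cosh (pi*k/4))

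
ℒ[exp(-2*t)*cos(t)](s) (s + 2)/((s + 2)^2 + 1)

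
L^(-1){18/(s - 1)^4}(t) 3*t^3*exp(t)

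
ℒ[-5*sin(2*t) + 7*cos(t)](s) 7*s/(s^2 + 1) - 10/(s^2 + 4)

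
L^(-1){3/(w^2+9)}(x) sin(3*x)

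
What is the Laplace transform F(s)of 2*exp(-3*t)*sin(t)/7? 2/(7*((s + 3)^2 + 1))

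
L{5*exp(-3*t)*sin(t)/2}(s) 5/(2*((s + 3)^2 + 1))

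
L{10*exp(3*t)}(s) 10/(s - 3)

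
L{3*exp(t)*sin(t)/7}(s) 3/(7*((s - 1)^2 + 1))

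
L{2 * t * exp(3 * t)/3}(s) 2/(3 * (s - 3)^2)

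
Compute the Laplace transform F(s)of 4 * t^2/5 8/(5 * s^3)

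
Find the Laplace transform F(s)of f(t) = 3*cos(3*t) 3*s/(s^2 + 9)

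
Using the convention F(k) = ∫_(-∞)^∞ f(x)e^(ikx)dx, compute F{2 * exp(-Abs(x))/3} 4/(3 * (k^2 + 1))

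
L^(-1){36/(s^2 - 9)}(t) 12 * sinh(3 * t)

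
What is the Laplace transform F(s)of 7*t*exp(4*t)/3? 7/(3*(s - 4)^2)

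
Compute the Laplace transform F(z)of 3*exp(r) 3/(z - 1)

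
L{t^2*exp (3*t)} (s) 2/ (s - 3)^3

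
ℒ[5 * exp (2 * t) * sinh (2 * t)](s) 10/ (s * (s - 4) ) 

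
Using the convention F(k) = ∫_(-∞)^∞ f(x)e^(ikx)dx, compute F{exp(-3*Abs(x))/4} 3/(2*(k^2 + 9))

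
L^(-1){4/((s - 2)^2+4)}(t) 2*exp(2*t)*sin(2*t)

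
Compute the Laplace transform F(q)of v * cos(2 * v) (q^2-4)/(q^2 + 4)^2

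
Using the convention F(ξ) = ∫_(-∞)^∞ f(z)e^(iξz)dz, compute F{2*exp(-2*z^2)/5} sqrt(2)*sqrt(pi)*exp(-ξ^2/8)/5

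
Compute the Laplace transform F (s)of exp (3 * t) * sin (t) 1/ ( (s - 3)^2 + 1)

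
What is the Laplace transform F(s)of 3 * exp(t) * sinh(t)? 3/(s * (s - 2))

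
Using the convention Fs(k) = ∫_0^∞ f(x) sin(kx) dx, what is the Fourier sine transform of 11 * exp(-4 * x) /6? 11 * k/(6 * (k^2 + 16) ) 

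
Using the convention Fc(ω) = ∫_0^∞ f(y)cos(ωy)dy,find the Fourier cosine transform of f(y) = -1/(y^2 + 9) -pi*exp(-3*ω)/6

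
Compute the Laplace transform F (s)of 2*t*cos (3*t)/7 2*(s^2 - 9)/ (7*(s^2 + 9)^2)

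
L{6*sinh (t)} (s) 6/ (s^2-1)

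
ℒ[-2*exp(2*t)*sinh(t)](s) -2/((s - 2)^2 - 1)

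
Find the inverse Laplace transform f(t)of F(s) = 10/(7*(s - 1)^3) 5*t^2*exp(t)/7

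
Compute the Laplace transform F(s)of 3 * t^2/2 3/s^3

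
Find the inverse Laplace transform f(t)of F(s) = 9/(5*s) 9/5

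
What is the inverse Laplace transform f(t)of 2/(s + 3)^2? 2 * t * exp(-3 * t)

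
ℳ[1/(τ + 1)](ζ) pi*csc(pi*ζ)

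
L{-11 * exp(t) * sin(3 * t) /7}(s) -33/(7 * (s - 1) ^2 + 63) 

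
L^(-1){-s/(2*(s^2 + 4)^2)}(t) -t*sin(2*t)/8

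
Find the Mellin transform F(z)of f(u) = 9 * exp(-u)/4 9 * gamma(z)/4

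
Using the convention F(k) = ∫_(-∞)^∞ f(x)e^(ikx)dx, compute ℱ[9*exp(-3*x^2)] 3*sqrt(3)*sqrt(pi)*exp(-k^2/12)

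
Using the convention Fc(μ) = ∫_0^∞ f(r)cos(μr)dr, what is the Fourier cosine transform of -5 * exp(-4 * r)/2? -10/(μ^2 + 16)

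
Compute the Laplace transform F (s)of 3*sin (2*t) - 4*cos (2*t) 6/ (s^2 + 4) - 4*s/ (s^2 + 4)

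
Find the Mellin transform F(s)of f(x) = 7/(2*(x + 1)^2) -7*pi*(s - 1)/(2*sin(pi*s))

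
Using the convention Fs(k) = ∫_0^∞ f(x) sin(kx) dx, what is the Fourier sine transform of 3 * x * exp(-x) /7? 6 * k/(7 * (k^2 + 1) ^2) 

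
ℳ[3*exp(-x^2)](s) 3*gamma(s/2)/2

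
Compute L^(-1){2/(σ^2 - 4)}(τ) sinh(2*τ)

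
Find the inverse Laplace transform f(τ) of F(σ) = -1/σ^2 -τ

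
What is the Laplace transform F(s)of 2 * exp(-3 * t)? 2/(s + 3)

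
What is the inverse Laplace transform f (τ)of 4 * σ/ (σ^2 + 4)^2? τ * sin (2 * τ)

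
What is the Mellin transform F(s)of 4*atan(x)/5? -2*pi*sec(pi*s/2)/(5*s)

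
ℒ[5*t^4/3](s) 40/s^5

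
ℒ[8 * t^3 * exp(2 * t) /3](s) 16/(s - 2) ^4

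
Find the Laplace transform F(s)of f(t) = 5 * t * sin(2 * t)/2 10 * s/(s^2+4)^2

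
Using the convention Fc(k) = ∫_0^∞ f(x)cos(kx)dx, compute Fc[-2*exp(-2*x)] -4/(k^2 + 4)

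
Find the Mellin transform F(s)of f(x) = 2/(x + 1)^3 gamma(s) * gamma(3 - s)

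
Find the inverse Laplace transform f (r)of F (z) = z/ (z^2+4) cos (2*r)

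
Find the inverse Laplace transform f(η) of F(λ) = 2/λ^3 η^2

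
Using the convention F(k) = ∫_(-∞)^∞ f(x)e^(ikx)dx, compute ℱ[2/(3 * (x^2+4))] pi * exp(-2 * Abs(k))/3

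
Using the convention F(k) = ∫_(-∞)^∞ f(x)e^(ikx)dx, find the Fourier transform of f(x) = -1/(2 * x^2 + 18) -pi * exp(-3 * Abs(k))/6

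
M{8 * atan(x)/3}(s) -4 * pi * sec(pi * s/2)/(3 * s)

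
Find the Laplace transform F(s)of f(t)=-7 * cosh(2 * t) -7 * s/(s^2 - 4)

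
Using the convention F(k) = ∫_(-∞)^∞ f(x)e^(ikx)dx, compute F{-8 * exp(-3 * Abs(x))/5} -48/(5 * k^2+45)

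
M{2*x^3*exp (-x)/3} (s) 2*gamma (s + 3)/3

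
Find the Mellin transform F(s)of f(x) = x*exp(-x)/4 gamma(s + 1)/4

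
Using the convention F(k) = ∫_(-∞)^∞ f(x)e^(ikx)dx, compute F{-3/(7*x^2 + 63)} -pi*exp(-3*Abs(k))/7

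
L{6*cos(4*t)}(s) 6*s/(s^2+16)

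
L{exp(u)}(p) 1/(p - 1)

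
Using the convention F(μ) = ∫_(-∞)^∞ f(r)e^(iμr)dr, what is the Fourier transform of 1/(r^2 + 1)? pi*exp(-Abs(μ))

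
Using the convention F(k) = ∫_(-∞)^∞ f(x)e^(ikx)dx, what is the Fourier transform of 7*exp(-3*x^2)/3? 7*sqrt(3)*sqrt(pi)*exp(-k^2/12)/9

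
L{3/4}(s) 3/(4 * s)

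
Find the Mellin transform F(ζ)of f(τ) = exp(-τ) gamma(ζ)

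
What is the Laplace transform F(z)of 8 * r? 8/z^2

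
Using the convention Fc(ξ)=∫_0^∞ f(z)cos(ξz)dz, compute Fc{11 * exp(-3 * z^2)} 11 * sqrt(3) * sqrt(pi) * exp(-ξ^2/12)/6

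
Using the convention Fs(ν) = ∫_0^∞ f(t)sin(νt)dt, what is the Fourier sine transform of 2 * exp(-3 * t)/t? 2 * atan(ν/3)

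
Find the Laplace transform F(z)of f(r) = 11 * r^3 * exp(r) 66/(z - 1)^4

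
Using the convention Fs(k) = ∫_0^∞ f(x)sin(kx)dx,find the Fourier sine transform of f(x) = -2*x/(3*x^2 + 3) -pi*exp(-k)/3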